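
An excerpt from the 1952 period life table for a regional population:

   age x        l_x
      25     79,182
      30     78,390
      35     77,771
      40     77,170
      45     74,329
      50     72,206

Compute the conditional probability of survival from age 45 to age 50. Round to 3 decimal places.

We want 5p45 = l_50/l_45.
The conditional survival probability is l_50/l_45 = 72,206/74,329 = 0.971438.

0.971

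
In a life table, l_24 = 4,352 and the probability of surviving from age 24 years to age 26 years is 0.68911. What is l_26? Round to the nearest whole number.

2999

l_26 = l_24 × p = 4,352 × 0.68911 = 2999.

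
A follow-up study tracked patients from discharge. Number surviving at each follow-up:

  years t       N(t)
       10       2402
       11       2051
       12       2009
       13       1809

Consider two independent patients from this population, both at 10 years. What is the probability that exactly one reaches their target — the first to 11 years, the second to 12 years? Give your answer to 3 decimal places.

p₁ = N(11)/N(10) = 2051/2402 = 0.853872; p₂ = N(12)/N(10) = 2009/2402 = 0.836386.
P(exactly one) = p₁(1−p₂) + (1−p₁)p₂ = 0.139705 + 0.122219 = 0.261925.

0.262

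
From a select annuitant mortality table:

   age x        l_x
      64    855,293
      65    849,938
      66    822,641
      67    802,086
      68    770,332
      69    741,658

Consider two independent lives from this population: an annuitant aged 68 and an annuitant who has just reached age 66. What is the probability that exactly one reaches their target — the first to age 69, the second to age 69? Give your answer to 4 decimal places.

p₁ = l_69/l_68 = 741,658/770,332 = 0.962777; p₂ = l_69/l_66 = 741,658/822,641 = 0.901557.
P(exactly one) = p₁(1−p₂) + (1−p₁)p₂ = 0.094779 + 0.033559 = 0.128337.

0.1283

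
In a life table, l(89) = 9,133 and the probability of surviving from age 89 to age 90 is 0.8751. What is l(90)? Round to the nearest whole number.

l(90) = l(89) × p = 9,133 × 0.8751 = 7992.

7992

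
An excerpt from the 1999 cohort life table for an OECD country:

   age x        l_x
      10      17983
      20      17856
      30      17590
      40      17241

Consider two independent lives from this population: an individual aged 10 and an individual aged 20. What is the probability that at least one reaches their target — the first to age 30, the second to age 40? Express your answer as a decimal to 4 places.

0.9992

p₁ = l_30/l_10 = 17590/17983 = 0.978146; p₂ = l_40/l_20 = 17241/17856 = 0.965558.
P(at least one) = 1 − (1−p₁)(1−p₂) = 1 − 0.021854 × 0.034442 = 0.999247.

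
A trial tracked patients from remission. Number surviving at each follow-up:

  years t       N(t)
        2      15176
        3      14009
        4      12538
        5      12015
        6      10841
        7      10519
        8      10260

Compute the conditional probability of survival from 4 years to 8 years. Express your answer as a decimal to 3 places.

The conditional survival probability is N(8)/N(4) = 10260/12538 = 0.818312.

0.818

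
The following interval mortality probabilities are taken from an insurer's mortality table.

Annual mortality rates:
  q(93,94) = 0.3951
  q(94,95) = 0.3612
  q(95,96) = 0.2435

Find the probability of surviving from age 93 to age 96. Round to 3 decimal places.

0.292

Survival from 93 to 96 is the product of surviving each interval: (1 − 0.3951) × (1 − 0.3612) × (1 − 0.2435).
= 0.6049 × 0.6388 × 0.7565 = 0.292319.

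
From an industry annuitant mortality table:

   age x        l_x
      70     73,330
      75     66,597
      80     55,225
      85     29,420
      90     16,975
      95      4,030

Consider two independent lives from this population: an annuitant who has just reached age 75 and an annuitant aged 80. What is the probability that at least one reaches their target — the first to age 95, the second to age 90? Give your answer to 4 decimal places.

p₁ = l_95/l_75 = 4,030/66,597 = 0.060513; p₂ = l_90/l_80 = 16,975/55,225 = 0.307379.
P(at least one) = 1 − (1−p₁)(1−p₂) = 1 − 0.939487 × 0.692621 = 0.349292.

0.3493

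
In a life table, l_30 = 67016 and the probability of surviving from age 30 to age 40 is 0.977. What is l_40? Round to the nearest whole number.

65475

l_40 = l_30 × p = 67016 × 0.977 = 65475.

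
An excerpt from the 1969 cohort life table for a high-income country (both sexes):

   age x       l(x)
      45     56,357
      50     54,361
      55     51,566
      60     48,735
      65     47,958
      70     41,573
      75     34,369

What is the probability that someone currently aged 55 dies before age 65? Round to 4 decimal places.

P(die before 65 | alive at 55) = 1 − l(65)/l(55) = 1 − 47,958/51,566 = (3,608)/51,566 = 0.069969.

0.0700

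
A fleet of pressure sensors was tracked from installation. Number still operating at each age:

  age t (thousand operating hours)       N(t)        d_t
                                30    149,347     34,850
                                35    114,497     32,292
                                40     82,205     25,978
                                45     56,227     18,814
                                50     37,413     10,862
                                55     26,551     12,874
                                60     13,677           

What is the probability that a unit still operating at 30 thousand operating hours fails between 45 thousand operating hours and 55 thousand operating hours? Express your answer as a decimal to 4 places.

This is the probability of reaching 45 but not 55, conditional on being operational at 30: (N(45) − N(55)) / N(30).
= (56,227 − 26,551) / 149,347 = 29,676 / 149,347 = 0.198705.

0.1987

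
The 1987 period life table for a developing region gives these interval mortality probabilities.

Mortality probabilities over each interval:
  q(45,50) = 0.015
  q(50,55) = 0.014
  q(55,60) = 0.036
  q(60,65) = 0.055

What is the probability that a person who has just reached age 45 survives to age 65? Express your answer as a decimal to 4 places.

0.8848

P(survive 45→65) = (1 − 0.015) × (1 − 0.014) × (1 − 0.036) × (1 − 0.055).
= 0.985 × 0.986 × 0.964 × 0.945 = 0.884753.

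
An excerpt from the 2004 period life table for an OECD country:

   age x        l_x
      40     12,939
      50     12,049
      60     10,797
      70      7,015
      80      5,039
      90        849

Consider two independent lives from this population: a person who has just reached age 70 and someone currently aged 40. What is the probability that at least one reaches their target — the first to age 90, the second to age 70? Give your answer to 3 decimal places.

0.598

p₁ = l_90/l_70 = 849/7,015 = 0.121026; p₂ = l_70/l_40 = 7,015/12,939 = 0.542159.
P(at least one) = 1 − (1−p₁)(1−p₂) = 1 − 0.878974 × 0.457841 = 0.597570.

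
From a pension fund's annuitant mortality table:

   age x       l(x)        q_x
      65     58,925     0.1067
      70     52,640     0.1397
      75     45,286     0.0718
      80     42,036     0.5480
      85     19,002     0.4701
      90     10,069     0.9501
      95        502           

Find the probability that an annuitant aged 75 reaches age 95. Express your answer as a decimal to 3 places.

The conditional survival probability is l(95)/l(75) = 502/45,286 = 0.011085.

0.011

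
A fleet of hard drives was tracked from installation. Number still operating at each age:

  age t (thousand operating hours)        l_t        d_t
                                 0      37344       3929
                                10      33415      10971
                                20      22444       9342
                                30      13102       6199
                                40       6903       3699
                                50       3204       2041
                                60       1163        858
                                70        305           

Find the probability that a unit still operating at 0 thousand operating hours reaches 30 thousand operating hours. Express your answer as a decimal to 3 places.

0.351

The conditional survival probability is l_30/l_0 = 13102/37344 = 0.350846.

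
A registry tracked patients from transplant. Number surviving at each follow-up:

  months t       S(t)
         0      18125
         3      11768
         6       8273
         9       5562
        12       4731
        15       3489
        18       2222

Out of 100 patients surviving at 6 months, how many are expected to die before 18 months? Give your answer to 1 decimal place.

The relevant probability is 1 − 2222/8273 = 0.731415.
Expected number = 100 × 0.731415 = 73.1.

73.1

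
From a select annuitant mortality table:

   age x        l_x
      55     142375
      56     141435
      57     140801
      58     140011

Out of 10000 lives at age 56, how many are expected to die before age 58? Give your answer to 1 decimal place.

100.7

The relevant probability is 1 − 140011/141435 = 0.010068.
Expected number = 10000 × 0.010068 = 100.7.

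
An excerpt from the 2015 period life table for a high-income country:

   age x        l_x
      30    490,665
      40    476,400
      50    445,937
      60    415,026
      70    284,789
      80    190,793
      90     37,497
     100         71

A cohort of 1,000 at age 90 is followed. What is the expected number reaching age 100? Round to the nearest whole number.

The relevant probability is 71/37,497 = 0.001893.
Expected number = 1,000 × 0.001893 = 2.

2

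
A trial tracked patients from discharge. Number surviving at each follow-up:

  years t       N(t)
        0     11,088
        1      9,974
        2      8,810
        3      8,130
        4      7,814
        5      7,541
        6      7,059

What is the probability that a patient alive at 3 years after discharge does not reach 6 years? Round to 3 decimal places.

P(die before 6 | alive at 3) = 1 − N(6)/N(3) = 1 − 7,059/8,130 = (1,071)/8,130 = 0.131734.

0.132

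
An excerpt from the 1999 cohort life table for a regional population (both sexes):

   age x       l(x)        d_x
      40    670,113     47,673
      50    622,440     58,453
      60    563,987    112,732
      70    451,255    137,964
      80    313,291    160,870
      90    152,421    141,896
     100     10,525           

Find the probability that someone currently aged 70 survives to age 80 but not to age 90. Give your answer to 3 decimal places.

0.356

This is the probability of reaching 80 but not 90, conditional on being alive at 70: (l(80) − l(90)) / l(70).
= (313,291 − 152,421) / 451,255 = 160,870 / 451,255 = 0.356495.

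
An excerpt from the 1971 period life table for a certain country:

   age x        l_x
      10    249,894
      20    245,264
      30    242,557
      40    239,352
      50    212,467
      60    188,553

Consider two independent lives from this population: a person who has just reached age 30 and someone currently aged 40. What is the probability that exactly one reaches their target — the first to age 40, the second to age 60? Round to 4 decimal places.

p₁ = l_40/l_30 = 239,352/242,557 = 0.986787; p₂ = l_60/l_40 = 188,553/239,352 = 0.787764.
P(exactly one) = p₁(1−p₂) + (1−p₁)p₂ = 0.209432 + 0.010409 = 0.219840.

0.2198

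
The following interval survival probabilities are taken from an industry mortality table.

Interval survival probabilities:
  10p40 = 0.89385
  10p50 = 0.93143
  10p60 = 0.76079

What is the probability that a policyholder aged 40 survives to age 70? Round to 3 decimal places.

0.633

Survival from 40 to 70 is the product of surviving each interval: 0.89385 × 0.93143 × 0.76079.
= 0.633402.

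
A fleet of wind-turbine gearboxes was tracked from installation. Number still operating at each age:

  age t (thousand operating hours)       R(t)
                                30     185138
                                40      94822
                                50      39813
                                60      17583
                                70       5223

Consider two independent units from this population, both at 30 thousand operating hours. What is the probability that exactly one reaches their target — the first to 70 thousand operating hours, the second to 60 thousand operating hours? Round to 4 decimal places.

0.1178

p₁ = R(70)/R(30) = 5223/185138 = 0.028211; p₂ = R(60)/R(30) = 17583/185138 = 0.094972.
P(exactly one) = p₁(1−p₂) + (1−p₁)p₂ = 0.025532 + 0.092293 = 0.117824.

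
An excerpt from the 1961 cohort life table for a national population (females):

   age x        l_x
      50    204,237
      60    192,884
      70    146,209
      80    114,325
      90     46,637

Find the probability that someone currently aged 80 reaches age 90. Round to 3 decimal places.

We want 10p80 = l_90/l_80.
The conditional survival probability is l_90/l_80 = 46,637/114,325 = 0.407934.

0.408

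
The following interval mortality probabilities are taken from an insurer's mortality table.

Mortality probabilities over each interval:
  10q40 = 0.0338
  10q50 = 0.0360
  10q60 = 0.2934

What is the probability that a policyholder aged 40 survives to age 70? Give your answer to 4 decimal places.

0.6581

Chaining the interval survival probabilities: (1 − 0.0338) × (1 − 0.0360) × (1 − 0.2934).
= 0.9662 × 0.9640 × 0.7066 = 0.658139.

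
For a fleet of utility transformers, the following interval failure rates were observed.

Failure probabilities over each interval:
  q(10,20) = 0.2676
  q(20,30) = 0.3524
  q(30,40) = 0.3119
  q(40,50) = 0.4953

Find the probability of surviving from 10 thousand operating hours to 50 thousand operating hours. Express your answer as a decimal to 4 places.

Survival from 10 to 50 is the product of surviving each interval: (1 − 0.2676) × (1 − 0.3524) × (1 − 0.3119) × (1 − 0.4953).
= 0.7324 × 0.6476 × 0.6881 × 0.5047 = 0.164718.

0.1647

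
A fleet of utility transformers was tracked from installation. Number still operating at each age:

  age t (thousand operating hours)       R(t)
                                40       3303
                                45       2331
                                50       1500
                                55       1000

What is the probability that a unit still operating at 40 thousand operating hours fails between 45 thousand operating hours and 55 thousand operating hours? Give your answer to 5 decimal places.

0.40297

This is the probability of reaching 45 but not 55, conditional on being operational at 40: (R(45) − R(55)) / R(40).
= (2331 − 1000) / 3303 = 1331 / 3303 = 0.402967.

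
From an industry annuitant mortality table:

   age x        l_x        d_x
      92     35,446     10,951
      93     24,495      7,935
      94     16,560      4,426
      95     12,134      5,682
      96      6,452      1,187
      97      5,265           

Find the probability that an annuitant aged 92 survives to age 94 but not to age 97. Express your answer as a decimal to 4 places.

We want 2|3q92 = (l_94 − l_97)/l_92.
This is the probability of reaching 94 but not 97, conditional on being alive at 92: (l_94 − l_97) / l_92.
= (16,560 − 5,265) / 35,446 = 11,295 / 35,446 = 0.318654.

0.3187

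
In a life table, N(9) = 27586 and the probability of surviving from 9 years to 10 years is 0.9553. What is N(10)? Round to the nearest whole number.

26353

N(10) = N(9) × p = 27586 × 0.9553 = 26353.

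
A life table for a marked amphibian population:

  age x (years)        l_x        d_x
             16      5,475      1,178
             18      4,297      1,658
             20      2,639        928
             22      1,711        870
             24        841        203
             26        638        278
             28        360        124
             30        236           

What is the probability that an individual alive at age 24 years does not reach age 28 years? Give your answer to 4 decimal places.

0.5719

P(die before 28 | alive at 24) = 1 − l_28/l_24 = 1 − 360/841 = (481)/841 = 0.571938.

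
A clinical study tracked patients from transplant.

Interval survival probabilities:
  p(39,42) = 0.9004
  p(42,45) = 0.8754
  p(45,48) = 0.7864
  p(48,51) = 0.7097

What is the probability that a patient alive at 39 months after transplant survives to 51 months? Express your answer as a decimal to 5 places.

Survival from 39 to 51 is the product of surviving each interval: 0.9004 × 0.8754 × 0.7864 × 0.7097.
= 0.439906.

0.43991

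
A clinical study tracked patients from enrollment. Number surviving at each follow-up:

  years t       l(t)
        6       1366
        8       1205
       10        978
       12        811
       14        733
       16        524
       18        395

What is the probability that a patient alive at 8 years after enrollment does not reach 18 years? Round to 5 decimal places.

0.67220

P(die before 18 | alive at 8) = 1 − l(18)/l(8) = 1 − 395/1205 = (810)/1205 = 0.672199.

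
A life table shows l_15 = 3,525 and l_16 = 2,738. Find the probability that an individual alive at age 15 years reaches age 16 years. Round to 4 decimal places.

The conditional survival probability is l_16/l_15 = 2,738/3,525 = 0.776738.

0.7767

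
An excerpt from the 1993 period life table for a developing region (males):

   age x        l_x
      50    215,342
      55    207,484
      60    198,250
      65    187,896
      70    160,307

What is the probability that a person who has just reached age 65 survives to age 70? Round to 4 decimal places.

We want 5p65 = l_70/l_65.
The conditional survival probability is l_70/l_65 = 160,307/187,896 = 0.853169.

0.8532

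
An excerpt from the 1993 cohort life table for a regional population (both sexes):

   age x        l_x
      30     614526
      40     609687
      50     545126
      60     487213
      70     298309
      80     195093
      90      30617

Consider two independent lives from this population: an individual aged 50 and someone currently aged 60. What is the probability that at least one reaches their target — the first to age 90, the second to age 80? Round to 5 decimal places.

0.43410

p₁ = l_90/l_50 = 30617/545126 = 0.056165; p₂ = l_80/l_60 = 195093/487213 = 0.400427.
P(at least one) = 1 − (1−p₁)(1−p₂) = 1 − 0.943835 × 0.599573 = 0.434102.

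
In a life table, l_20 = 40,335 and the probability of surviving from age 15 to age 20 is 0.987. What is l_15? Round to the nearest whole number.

40866

l_15 = l_20 / p = 40,335 / 0.987 = 40866.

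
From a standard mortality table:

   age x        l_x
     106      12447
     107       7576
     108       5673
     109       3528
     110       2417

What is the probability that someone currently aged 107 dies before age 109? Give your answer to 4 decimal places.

0.5343

P(die before 109 | alive at 107) = 1 − l_109/l_107 = 1 − 3528/7576 = (4048)/7576 = 0.534319.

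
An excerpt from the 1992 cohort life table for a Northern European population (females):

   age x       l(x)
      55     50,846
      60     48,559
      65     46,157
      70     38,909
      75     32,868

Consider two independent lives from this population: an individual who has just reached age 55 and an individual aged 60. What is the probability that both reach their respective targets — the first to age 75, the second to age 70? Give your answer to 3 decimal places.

0.518

p₁ = l(75)/l(55) = 32,868/50,846 = 0.646423; p₂ = l(70)/l(60) = 38,909/48,559 = 0.801273.
P(both) = p₁ × p₂ = 0.646423 × 0.801273 = 0.517961.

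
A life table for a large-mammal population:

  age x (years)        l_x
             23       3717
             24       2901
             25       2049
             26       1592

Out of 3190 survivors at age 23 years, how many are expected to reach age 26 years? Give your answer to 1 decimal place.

The relevant probability is 1592/3717 = 0.428302.
Expected number = 3190 × 0.428302 = 1366.3.

1366.3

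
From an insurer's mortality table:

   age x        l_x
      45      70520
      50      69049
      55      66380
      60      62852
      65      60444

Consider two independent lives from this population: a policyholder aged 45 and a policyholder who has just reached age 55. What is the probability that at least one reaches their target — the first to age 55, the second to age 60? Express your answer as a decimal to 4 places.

p₁ = l_55/l_45 = 66380/70520 = 0.941293; p₂ = l_60/l_55 = 62852/66380 = 0.946851.
P(at least one) = 1 − (1−p₁)(1−p₂) = 1 − 0.058707 × 0.053149 = 0.996880.

0.9969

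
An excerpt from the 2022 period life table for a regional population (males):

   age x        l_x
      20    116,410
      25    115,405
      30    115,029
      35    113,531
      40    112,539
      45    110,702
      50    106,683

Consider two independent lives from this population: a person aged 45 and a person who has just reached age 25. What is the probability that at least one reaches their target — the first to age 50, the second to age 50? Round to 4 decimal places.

0.9973

p₁ = l_50/l_45 = 106,683/110,702 = 0.963695; p₂ = l_50/l_25 = 106,683/115,405 = 0.924423.
P(at least one) = 1 − (1−p₁)(1−p₂) = 1 − 0.036305 × 0.075577 = 0.997256.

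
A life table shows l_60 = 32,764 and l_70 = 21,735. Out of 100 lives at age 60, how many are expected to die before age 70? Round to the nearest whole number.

The relevant probability is 1 − 21,735/32,764 = 0.336619.
Expected number = 100 × 0.336619 = 34.

34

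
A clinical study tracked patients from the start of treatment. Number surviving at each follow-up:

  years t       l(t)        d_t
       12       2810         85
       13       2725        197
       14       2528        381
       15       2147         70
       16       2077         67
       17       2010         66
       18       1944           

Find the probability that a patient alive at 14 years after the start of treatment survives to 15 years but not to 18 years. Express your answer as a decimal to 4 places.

0.0803

This is the probability of reaching 15 but not 18, conditional on being alive at 14: (l(15) − l(18)) / l(14).
= (2147 − 1944) / 2528 = 203 / 2528 = 0.080301.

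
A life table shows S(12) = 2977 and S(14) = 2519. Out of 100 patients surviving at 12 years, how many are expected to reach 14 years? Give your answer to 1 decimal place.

84.6

The relevant probability is 2519/2977 = 0.846154.
Expected number = 100 × 0.846154 = 84.6.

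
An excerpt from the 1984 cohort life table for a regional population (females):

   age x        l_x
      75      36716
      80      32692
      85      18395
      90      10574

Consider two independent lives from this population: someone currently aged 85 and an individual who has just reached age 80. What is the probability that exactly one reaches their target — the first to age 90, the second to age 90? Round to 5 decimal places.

p₁ = l_90/l_85 = 10574/18395 = 0.574830; p₂ = l_90/l_80 = 10574/32692 = 0.323443.
P(exactly one) = p₁(1−p₂) + (1−p₁)p₂ = 0.388905 + 0.137518 = 0.526424.

0.52642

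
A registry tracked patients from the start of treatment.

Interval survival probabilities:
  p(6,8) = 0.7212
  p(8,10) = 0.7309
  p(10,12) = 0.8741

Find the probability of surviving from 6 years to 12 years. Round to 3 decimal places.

0.461

P(survive 6→12) = 0.7212 × 0.7309 × 0.8741.
= 0.460760.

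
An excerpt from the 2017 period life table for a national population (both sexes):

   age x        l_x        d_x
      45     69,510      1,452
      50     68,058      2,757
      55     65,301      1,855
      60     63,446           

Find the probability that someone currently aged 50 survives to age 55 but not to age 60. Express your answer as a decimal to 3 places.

We want 5|5q50 = (l_55 − l_60)/l_50.
This is the probability of reaching 55 but not 60, conditional on being alive at 50: (l_55 − l_60) / l_50.
= (65,301 − 63,446) / 68,058 = 1,855 / 68,058 = 0.027256.

0.027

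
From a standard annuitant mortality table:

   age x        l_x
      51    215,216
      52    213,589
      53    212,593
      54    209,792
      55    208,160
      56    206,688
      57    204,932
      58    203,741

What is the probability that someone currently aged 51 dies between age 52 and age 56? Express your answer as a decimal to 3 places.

0.032

We want 1|4q51 = (l_52 − l_56)/l_51.
This is the probability of reaching 52 but not 56, conditional on being alive at 51: (l_52 − l_56) / l_51.
= (213,589 − 206,688) / 215,216 = 6,901 / 215,216 = 0.032065.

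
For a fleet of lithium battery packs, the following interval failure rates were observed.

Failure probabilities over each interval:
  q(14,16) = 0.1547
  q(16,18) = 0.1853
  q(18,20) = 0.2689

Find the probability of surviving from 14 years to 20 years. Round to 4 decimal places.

0.5035

P(survive 14→20) = (1 − 0.1547) × (1 − 0.1853) × (1 − 0.2689).
= 0.8453 × 0.8147 × 0.7311 = 0.503484.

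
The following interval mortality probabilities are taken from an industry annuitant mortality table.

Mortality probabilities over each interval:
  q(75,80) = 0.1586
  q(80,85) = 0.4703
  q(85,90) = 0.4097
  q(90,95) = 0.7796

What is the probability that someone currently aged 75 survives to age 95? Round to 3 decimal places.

Chaining the interval survival probabilities: (1 − 0.1586) × (1 − 0.4703) × (1 − 0.4097) × (1 − 0.7796).
= 0.8414 × 0.5297 × 0.5903 × 0.2204 = 0.057985.

0.058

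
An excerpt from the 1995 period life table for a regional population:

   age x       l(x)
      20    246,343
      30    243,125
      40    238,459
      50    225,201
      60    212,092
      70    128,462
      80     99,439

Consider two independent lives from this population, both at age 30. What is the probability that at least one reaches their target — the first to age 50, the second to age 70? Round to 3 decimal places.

p₁ = l(50)/l(30) = 225,201/243,125 = 0.926277; p₂ = l(70)/l(30) = 128,462/243,125 = 0.528378.
P(at least one) = 1 − (1−p₁)(1−p₂) = 1 − 0.073723 × 0.471622 = 0.965231.

0.965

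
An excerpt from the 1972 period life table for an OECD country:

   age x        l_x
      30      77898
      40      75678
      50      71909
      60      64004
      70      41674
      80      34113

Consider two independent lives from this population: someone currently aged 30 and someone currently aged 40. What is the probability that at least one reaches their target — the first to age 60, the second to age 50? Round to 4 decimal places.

0.9911

p₁ = l_60/l_30 = 64004/77898 = 0.821639; p₂ = l_50/l_40 = 71909/75678 = 0.950197.
P(at least one) = 1 − (1−p₁)(1−p₂) = 1 − 0.178361 × 0.049803 = 0.991117.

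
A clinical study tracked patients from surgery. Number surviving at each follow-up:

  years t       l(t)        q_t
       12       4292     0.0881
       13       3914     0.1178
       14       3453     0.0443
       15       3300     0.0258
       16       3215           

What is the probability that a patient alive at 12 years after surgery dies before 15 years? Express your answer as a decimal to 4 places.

P(die before 15 | alive at 12) = 1 − l(15)/l(12) = 1 − 3300/4292 = (992)/4292 = 0.231128.

0.2311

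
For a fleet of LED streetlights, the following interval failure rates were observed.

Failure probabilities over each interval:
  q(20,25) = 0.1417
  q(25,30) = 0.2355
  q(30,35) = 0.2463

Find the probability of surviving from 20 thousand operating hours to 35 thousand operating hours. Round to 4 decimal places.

0.4946

The overall survival probability is (1 − 0.1417) × (1 − 0.2355) × (1 − 0.2463).
= 0.8583 × 0.7645 × 0.7537 = 0.494556.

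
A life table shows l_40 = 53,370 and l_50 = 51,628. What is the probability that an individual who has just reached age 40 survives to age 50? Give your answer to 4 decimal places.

We want 10p40 = l_50/l_40.
The conditional survival probability is l_50/l_40 = 51,628/53,370 = 0.967360.

0.9674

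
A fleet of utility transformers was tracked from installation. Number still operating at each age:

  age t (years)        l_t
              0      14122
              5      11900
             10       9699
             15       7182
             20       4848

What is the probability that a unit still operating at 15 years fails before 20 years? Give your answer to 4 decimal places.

P(fail before 20 | operational at 15) = 1 − l_20/l_15 = 1 − 4848/7182 = (2334)/7182 = 0.324979.

0.3250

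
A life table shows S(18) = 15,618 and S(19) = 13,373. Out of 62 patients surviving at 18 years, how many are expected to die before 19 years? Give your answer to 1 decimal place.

8.9

The relevant probability is 1 − 13,373/15,618 = 0.143744.
Expected number = 62 × 0.143744 = 8.9.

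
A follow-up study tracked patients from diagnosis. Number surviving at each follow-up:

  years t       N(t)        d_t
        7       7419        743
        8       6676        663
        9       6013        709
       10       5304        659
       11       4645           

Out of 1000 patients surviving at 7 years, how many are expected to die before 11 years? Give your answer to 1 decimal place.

The relevant probability is 1 − 4645/7419 = 0.373905.
Expected number = 1000 × 0.373905 = 373.9.

373.9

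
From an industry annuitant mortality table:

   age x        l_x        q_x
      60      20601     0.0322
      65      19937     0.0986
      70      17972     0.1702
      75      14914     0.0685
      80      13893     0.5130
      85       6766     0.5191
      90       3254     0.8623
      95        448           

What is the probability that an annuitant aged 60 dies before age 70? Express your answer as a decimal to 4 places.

0.1276

P(die before 70 | alive at 60) = 1 − l_70/l_60 = 1 − 17972/20601 = (2629)/20601 = 0.127615.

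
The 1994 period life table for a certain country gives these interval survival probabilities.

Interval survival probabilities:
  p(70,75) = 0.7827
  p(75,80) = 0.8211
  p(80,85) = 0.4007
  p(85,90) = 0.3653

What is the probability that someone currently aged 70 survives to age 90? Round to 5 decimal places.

0.09407

Chaining the interval survival probabilities: 0.7827 × 0.8211 × 0.4007 × 0.3653.
= 0.094072.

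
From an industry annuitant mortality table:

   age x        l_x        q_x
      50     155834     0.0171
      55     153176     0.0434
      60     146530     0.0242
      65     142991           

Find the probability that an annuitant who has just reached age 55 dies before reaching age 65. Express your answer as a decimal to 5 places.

P(die before 65 | alive at 55) = 1 − l_65/l_55 = 1 − 142991/153176 = (10185)/153176 = 0.066492.

0.06649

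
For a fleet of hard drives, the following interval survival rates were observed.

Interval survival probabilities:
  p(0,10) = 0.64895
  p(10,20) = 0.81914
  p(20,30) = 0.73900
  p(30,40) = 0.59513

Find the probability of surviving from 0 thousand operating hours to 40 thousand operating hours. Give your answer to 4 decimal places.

Survival from 0 to 40 is the product of surviving each interval: 0.64895 × 0.81914 × 0.73900 × 0.59513.
= 0.233790.

0.2338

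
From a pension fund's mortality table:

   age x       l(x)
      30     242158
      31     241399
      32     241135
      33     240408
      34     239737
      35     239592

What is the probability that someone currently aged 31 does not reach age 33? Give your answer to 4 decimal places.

P(die before 33 | alive at 31) = 1 − l(33)/l(31) = 1 − 240408/241399 = (991)/241399 = 0.004105.

0.0041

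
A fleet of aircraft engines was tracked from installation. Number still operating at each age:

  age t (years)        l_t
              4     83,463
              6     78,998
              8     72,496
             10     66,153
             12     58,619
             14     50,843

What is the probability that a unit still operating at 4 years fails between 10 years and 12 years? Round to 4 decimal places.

0.0903

This is the probability of reaching 10 but not 12, conditional on being operational at 4: (l_10 − l_12) / l_4.
= (66,153 − 58,619) / 83,463 = 7,534 / 83,463 = 0.090268.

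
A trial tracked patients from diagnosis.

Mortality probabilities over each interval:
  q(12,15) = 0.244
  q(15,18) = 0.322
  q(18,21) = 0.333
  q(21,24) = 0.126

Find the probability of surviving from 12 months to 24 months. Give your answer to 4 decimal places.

Survival from 12 to 24 is the product of surviving each interval: (1 − 0.244) × (1 − 0.322) × (1 − 0.333) × (1 − 0.126).
= 0.756 × 0.678 × 0.667 × 0.874 = 0.298806.

0.2988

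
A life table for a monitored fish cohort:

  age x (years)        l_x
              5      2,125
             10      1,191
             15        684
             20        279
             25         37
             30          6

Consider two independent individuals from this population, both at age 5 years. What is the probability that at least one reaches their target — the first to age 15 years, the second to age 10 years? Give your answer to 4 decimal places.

0.7019

p₁ = l_15/l_5 = 684/2,125 = 0.321882; p₂ = l_10/l_5 = 1,191/2,125 = 0.560471.
P(at least one) = 1 − (1−p₁)(1−p₂) = 1 − 0.678118 × 0.439529 = 0.701947.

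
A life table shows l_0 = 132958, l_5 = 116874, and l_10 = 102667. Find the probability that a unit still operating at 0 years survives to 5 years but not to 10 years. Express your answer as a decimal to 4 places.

This is the probability of reaching 5 but not 10, conditional on being operational at 0: (l_5 − l_10) / l_0.
= (116874 − 102667) / 132958 = 14207 / 132958 = 0.106853.

0.1069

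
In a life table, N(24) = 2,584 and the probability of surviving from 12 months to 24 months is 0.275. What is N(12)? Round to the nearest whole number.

N(12) = N(24) / p = 2,584 / 0.275 = 9396.

9396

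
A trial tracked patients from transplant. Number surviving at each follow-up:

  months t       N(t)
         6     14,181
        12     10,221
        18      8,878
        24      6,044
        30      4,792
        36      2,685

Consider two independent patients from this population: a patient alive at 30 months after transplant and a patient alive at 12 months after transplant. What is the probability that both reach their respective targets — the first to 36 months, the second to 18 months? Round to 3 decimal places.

p₁ = N(36)/N(30) = 2,685/4,792 = 0.560309; p₂ = N(18)/N(12) = 8,878/10,221 = 0.868604.
P(both) = p₁ × p₂ = 0.560309 × 0.868604 = 0.486687.

0.487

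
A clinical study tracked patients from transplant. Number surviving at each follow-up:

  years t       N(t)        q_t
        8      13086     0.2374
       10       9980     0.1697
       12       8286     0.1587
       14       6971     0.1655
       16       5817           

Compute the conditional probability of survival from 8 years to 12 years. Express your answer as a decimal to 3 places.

The conditional survival probability is N(12)/N(8) = 8286/13086 = 0.633196.

0.633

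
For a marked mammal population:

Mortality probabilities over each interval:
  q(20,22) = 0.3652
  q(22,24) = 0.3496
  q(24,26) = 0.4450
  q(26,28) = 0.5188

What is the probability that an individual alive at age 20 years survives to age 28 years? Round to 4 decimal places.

Chaining the interval survival probabilities: (1 − 0.3652) × (1 − 0.3496) × (1 − 0.4450) × (1 − 0.5188).
= 0.6348 × 0.6504 × 0.5550 × 0.4812 = 0.110265.

0.1103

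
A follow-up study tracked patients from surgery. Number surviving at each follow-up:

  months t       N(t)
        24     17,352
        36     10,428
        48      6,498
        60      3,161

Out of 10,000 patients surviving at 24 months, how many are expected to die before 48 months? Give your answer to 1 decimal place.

The relevant probability is 1 − 6,498/17,352 = 0.625519.
Expected number = 10,000 × 0.625519 = 6255.2.

6255.2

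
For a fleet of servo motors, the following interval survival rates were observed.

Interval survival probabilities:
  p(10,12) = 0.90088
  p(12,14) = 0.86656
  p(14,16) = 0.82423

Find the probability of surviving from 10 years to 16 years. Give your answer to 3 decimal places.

The overall survival probability is 0.90088 × 0.86656 × 0.82423.
= 0.643449.

0.643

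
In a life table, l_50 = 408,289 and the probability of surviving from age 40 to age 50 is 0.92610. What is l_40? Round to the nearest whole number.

l_40 = l_50 / p = 408,289 / 0.92610 = 440869.

440869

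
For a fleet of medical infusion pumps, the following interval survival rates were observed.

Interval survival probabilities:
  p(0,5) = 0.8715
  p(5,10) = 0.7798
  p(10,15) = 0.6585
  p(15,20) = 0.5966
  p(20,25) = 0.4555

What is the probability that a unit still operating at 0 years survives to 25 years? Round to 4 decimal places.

Chaining the interval survival probabilities: 0.8715 × 0.7798 × 0.6585 × 0.5966 × 0.4555.
= 0.121612.

0.1216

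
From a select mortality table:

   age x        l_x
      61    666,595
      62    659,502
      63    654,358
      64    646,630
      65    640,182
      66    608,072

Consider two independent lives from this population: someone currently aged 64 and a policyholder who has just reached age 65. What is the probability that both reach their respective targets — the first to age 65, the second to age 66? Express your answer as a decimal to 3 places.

0.940

p₁ = l_65/l_64 = 640,182/646,630 = 0.990028; p₂ = l_66/l_65 = 608,072/640,182 = 0.949842.
P(both) = p₁ × p₂ = 0.990028 × 0.949842 = 0.940370.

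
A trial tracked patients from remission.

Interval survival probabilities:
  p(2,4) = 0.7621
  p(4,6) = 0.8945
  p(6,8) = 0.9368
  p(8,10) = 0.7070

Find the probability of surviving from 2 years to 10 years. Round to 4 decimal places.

0.4515

Chaining the interval survival probabilities: 0.7621 × 0.8945 × 0.9368 × 0.7070.
= 0.451501.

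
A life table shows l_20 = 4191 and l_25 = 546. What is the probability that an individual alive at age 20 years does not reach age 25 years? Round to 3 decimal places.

P(die before 25 | alive at 20) = 1 − l_25/l_20 = 1 − 546/4191 = (3645)/4191 = 0.869721.

0.870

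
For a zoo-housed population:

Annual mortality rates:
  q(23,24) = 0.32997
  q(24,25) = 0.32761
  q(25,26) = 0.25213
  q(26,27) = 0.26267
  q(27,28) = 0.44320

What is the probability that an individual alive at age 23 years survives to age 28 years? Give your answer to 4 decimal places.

Survival from 23 to 28 is the product of surviving each interval: (1 − 0.32997) × (1 − 0.32761) × (1 − 0.25213) × (1 − 0.26267) × (1 − 0.44320).
= 0.67003 × 0.67239 × 0.74787 × 0.73733 × 0.55680 = 0.138326.

0.1383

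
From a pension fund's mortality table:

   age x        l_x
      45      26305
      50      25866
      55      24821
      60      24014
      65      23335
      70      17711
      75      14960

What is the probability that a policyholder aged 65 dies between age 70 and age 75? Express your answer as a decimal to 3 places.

0.118

We want 5|5q65 = (l_70 − l_75)/l_65.
This is the probability of reaching 70 but not 75, conditional on being alive at 65: (l_70 − l_75) / l_65.
= (17711 − 14960) / 23335 = 2751 / 23335 = 0.117892.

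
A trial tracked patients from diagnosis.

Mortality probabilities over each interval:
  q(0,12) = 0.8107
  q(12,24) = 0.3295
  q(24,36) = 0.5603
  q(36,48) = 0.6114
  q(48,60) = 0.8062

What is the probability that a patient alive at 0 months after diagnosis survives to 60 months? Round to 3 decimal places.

0.004

The overall survival probability is (1 − 0.8107) × (1 − 0.3295) × (1 − 0.5603) × (1 − 0.6114) × (1 − 0.8062).
= 0.1893 × 0.6705 × 0.4397 × 0.3886 × 0.1938 = 0.004203.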